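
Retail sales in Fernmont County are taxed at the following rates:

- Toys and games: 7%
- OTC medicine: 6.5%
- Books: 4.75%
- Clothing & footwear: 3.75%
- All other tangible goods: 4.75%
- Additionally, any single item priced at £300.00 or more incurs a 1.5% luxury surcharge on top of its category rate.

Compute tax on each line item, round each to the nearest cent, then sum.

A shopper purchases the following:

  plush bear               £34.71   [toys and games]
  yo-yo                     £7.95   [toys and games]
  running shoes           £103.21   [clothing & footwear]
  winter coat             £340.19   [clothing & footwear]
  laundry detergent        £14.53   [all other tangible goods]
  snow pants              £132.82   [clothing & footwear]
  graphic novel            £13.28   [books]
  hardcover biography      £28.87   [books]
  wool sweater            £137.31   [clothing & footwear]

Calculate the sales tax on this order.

£37.54

Plush bear £34.71: toys and games → 7% → £2.43
Yo-yo £7.95: toys and games → 7% → £0.56
Running shoes £103.21: clothing & footwear → 3.75% → £3.87
Winter coat £340.19: clothing & footwear → 3.75% + 1.5% surcharge = 5.25% → £17.86
Laundry detergent £14.53: all other tangible goods → 4.75% → £0.69
Snow pants £132.82: clothing & footwear → 3.75% → £4.98
Graphic novel £13.28: books → 4.75% → £0.63
Hardcover biography £28.87: books → 4.75% → £1.37
Wool sweater £137.31: clothing & footwear → 3.75% → £5.15
Total tax = £2.43 + £0.56 + £3.87 + £17.86 + £0.69 + £4.98 + £0.63 + £1.37 + £5.15 = £37.54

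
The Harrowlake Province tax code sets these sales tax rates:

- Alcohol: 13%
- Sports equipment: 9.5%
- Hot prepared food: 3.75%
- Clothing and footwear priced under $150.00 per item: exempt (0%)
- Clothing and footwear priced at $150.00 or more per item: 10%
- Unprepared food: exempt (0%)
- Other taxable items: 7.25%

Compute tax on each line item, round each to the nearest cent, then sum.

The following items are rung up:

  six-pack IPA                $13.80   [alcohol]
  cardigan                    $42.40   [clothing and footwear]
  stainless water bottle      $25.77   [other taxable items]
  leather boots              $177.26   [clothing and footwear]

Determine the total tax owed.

Six-pack IPA $13.80: alcohol → 13% → $1.79
Cardigan $42.40: clothing and footwear, under $150.00 → 0% → $0.00
Stainless water bottle $25.77: other taxable items → 7.25% → $1.87
Leather boots $177.26: clothing and footwear, $150.00 or more → 10% → $17.73
Total tax = $1.79 + $1.87 + $17.73 = $21.39

$21.39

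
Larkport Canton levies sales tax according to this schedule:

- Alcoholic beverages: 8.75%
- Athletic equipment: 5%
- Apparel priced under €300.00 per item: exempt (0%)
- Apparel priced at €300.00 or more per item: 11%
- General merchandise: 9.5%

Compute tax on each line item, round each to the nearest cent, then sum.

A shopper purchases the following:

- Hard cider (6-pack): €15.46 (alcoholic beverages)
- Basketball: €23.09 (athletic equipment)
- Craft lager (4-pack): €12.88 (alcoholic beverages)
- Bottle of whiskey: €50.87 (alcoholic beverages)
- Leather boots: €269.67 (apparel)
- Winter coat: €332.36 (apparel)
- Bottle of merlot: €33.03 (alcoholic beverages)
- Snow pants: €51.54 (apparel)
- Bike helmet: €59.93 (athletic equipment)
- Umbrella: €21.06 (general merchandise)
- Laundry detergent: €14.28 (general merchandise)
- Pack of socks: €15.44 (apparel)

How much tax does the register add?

Hard cider (6-pack) €15.46: alcoholic beverages → 8.75% → €1.35
Basketball €23.09: athletic equipment → 5% → €1.15
Craft lager (4-pack) €12.88: alcoholic beverages → 8.75% → €1.13
Bottle of whiskey €50.87: alcoholic beverages → 8.75% → €4.45
Leather boots €269.67: apparel, under €300.00 → 0% → €0.00
Winter coat €332.36: apparel, €300.00 or more → 11% → €36.56
Bottle of merlot €33.03: alcoholic beverages → 8.75% → €2.89
Snow pants €51.54: apparel, under €300.00 → 0% → €0.00
Bike helmet €59.93: athletic equipment → 5% → €3.00
Umbrella €21.06: general merchandise → 9.5% → €2.00
Laundry detergent €14.28: general merchandise → 9.5% → €1.36
Pack of socks €15.44: apparel, under €300.00 → 0% → €0.00
Total tax = €1.35 + €1.15 + €1.13 + €4.45 + €36.56 + €2.89 + €3.00 + €2.00 + €1.36 = €53.89

€53.89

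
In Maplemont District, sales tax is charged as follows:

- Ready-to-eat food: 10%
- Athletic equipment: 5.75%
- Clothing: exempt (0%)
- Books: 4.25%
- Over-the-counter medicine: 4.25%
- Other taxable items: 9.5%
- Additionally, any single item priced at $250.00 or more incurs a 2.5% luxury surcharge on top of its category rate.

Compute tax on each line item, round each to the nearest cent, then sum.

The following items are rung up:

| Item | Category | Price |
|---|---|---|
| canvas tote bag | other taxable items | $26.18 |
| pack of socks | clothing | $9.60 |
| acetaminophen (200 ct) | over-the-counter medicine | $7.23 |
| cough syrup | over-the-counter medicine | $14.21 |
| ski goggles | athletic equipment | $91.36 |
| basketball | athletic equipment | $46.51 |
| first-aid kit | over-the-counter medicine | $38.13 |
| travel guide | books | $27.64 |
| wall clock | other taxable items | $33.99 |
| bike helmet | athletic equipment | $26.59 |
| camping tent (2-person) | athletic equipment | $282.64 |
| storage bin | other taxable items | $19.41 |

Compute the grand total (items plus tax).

Canvas tote bag $26.18: other taxable items → 9.5% → $2.49
Pack of socks $9.60: clothing → 0% → $0.00
Acetaminophen (200 ct) $7.23: over-the-counter medicine → 4.25% → $0.31
Cough syrup $14.21: over-the-counter medicine → 4.25% → $0.60
Ski goggles $91.36: athletic equipment → 5.75% → $5.25
Basketball $46.51: athletic equipment → 5.75% → $2.67
First-aid kit $38.13: over-the-counter medicine → 4.25% → $1.62
Travel guide $27.64: books → 4.25% → $1.17
Wall clock $33.99: other taxable items → 9.5% → $3.23
Bike helmet $26.59: athletic equipment → 5.75% → $1.53
Camping tent (2-person) $282.64: athletic equipment → 5.75% + 2.5% surcharge = 8.25% → $23.32
Storage bin $19.41: other taxable items → 9.5% → $1.84
Subtotal = $623.49; tax = $44.03; total due = $667.52

$667.52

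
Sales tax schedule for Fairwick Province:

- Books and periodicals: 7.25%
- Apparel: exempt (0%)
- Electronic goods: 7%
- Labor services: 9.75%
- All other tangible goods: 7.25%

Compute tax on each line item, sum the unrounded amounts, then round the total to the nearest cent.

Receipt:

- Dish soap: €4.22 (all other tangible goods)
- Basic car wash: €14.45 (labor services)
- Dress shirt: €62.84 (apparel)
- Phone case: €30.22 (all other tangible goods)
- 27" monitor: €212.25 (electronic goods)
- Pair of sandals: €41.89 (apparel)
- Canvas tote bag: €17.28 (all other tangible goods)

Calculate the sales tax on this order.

Dish soap €4.22: all other tangible goods → 7.25% → €0.30595
Basic car wash €14.45: labor services → 9.75% → €1.408875
Dress shirt €62.84: apparel → 0% → €0.00
Phone case €30.22: all other tangible goods → 7.25% → €2.19095
27" monitor €212.25: electronic goods → 7% → €14.8575
Pair of sandals €41.89: apparel → 0% → €0.00
Canvas tote bag €17.28: all other tangible goods → 7.25% → €1.2528
Unrounded tax sum = €20.016075 → €20.02

€20.02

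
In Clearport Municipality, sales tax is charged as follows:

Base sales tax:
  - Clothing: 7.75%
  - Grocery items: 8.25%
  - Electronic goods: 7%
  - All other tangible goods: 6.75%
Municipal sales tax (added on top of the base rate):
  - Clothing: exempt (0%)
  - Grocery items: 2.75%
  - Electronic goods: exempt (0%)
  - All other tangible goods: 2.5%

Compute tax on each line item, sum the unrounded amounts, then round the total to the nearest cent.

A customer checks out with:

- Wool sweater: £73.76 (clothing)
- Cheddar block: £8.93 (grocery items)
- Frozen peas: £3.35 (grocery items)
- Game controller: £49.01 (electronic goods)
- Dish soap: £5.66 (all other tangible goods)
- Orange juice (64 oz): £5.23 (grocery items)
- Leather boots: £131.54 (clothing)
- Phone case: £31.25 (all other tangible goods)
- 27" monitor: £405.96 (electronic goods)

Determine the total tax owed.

£53.10

Wool sweater £73.76: clothing → 7.75% + 0% municipal = 7.75% → £5.7164
Cheddar block £8.93: grocery items → 8.25% + 2.75% municipal = 11% → £0.9823
Frozen peas £3.35: grocery items → 8.25% + 2.75% municipal = 11% → £0.3685
Game controller £49.01: electronic goods → 7% + 0% municipal = 7% → £3.4307
Dish soap £5.66: all other tangible goods → 6.75% + 2.5% municipal = 9.25% → £0.52355
Orange juice (64 oz) £5.23: grocery items → 8.25% + 2.75% municipal = 11% → £0.5753
Leather boots £131.54: clothing → 7.75% + 0% municipal = 7.75% → £10.19435
Phone case £31.25: all other tangible goods → 6.75% + 2.5% municipal = 9.25% → £2.890625
27" monitor £405.96: electronic goods → 7% + 0% municipal = 7% → £28.4172
Unrounded tax sum = £53.098925 → £53.10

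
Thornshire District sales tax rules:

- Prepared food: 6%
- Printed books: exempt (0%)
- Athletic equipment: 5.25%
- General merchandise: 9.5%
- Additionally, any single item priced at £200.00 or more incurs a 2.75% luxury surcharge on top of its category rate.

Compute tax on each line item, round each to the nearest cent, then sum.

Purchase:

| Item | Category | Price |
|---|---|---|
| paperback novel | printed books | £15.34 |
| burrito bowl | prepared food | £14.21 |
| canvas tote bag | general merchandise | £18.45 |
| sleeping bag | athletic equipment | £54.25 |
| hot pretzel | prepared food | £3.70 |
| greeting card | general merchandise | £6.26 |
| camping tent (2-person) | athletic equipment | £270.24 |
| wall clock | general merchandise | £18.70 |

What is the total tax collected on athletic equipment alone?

Sleeping bag £54.25: athletic equipment → 5.25% → £2.85
Camping tent (2-person) £270.24: athletic equipment → 5.25% + 2.75% surcharge = 8% → £21.62
Tax on athletic equipment = £2.85 + £21.62 = £24.47

£24.47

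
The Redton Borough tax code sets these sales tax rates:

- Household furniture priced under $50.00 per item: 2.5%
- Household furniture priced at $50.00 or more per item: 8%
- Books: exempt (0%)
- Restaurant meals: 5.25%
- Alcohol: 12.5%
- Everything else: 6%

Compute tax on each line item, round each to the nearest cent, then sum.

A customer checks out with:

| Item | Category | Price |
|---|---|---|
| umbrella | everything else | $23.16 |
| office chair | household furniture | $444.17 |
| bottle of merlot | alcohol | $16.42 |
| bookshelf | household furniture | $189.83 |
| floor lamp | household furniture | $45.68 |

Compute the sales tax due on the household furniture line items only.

Office chair $444.17: household furniture, $50.00 or more → 8% → $35.53
Bookshelf $189.83: household furniture, $50.00 or more → 8% → $15.19
Floor lamp $45.68: household furniture, under $50.00 → 2.5% → $1.14
Tax on household furniture = $35.53 + $15.19 + $1.14 = $51.86

$51.86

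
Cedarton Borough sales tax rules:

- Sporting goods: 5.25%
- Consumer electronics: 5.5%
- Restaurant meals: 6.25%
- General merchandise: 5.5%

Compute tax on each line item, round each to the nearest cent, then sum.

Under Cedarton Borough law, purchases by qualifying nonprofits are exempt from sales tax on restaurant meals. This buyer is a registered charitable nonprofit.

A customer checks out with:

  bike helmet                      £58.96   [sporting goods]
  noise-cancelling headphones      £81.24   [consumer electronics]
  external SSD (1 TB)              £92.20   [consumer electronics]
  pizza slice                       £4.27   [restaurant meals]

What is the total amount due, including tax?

£249.31

Bike helmet £58.96: sporting goods → 5.25% → £3.10
Noise-cancelling headphones £81.24: consumer electronics → 5.5% → £4.47
External SSD (1 TB) £92.20: consumer electronics → 5.5% → £5.07
Pizza slice £4.27: restaurant meals, buyer-exempt → 0% → £0.00
Subtotal = £236.67; tax = £12.64; total due = £249.31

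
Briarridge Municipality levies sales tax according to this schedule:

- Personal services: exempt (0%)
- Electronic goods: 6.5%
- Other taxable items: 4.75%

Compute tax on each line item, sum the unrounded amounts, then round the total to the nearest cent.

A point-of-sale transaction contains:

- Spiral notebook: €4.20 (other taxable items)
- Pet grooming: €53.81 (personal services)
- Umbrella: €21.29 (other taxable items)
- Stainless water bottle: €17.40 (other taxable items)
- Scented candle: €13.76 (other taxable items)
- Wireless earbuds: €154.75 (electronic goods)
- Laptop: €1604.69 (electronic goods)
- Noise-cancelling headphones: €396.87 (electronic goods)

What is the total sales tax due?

Spiral notebook €4.20: other taxable items → 4.75% → €0.1995
Pet grooming €53.81: personal services → 0% → €0.00
Umbrella €21.29: other taxable items → 4.75% → €1.011275
Stainless water bottle €17.40: other taxable items → 4.75% → €0.8265
Scented candle €13.76: other taxable items → 4.75% → €0.6536
Wireless earbuds €154.75: electronic goods → 6.5% → €10.05875
Laptop €1604.69: electronic goods → 6.5% → €104.30485
Noise-cancelling headphones €396.87: electronic goods → 6.5% → €25.79655
Unrounded tax sum = €142.851025 → €142.85

€142.85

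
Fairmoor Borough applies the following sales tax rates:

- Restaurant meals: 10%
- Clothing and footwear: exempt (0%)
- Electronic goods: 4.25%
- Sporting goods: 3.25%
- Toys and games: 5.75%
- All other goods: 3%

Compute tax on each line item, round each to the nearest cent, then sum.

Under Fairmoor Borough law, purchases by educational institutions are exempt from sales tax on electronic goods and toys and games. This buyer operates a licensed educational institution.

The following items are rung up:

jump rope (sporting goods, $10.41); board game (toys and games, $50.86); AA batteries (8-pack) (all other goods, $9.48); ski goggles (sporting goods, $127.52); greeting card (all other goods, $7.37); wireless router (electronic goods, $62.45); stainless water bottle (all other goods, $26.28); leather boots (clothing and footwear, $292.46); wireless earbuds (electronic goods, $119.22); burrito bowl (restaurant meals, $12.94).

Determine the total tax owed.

Jump rope $10.41: sporting goods → 3.25% → $0.34
Board game $50.86: toys and games, buyer-exempt → 0% → $0.00
AA batteries (8-pack) $9.48: all other goods → 3% → $0.28
Ski goggles $127.52: sporting goods → 3.25% → $4.14
Greeting card $7.37: all other goods → 3% → $0.22
Wireless router $62.45: electronic goods, buyer-exempt → 0% → $0.00
Stainless water bottle $26.28: all other goods → 3% → $0.79
Leather boots $292.46: clothing and footwear → 0% → $0.00
Wireless earbuds $119.22: electronic goods, buyer-exempt → 0% → $0.00
Burrito bowl $12.94: restaurant meals → 10% → $1.29
Total tax = $0.34 + $0.28 + $4.14 + $0.22 + $0.79 + $1.29 = $7.06

$7.06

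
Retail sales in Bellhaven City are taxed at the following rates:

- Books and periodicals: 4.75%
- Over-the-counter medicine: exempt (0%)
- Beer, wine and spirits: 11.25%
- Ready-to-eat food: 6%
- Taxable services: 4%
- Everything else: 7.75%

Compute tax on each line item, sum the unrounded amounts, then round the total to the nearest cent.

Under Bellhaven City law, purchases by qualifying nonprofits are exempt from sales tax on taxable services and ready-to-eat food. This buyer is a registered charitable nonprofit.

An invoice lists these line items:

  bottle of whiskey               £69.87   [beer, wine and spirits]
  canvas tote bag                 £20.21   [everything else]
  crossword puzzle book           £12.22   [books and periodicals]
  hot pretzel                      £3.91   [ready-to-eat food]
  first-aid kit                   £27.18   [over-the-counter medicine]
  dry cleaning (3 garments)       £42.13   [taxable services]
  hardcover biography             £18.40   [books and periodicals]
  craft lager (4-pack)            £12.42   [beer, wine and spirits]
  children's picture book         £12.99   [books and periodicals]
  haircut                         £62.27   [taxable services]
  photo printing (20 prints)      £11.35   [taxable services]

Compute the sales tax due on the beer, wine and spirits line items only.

£9.26

Bottle of whiskey £69.87: beer, wine and spirits → 11.25% → £7.860375
Craft lager (4-pack) £12.42: beer, wine and spirits → 11.25% → £1.39725
Tax on beer, wine and spirits: unrounded sum = £9.257625 → £9.26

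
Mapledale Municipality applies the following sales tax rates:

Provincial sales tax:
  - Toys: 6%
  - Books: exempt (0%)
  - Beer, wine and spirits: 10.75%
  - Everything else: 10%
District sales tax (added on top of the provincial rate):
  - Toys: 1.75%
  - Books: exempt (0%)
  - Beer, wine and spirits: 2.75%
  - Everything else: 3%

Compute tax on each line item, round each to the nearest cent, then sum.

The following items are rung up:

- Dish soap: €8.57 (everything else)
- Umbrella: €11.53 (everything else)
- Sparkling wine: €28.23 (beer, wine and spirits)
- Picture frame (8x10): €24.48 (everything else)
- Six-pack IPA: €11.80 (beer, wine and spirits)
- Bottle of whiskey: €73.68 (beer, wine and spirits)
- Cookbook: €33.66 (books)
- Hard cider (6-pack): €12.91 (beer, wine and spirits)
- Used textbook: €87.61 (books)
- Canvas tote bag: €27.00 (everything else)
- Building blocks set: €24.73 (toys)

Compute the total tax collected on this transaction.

€28.31

Dish soap €8.57: everything else → 10% + 3% district = 13% → €1.11
Umbrella €11.53: everything else → 10% + 3% district = 13% → €1.50
Sparkling wine €28.23: beer, wine and spirits → 10.75% + 2.75% district = 13.5% → €3.81
Picture frame (8x10) €24.48: everything else → 10% + 3% district = 13% → €3.18
Six-pack IPA €11.80: beer, wine and spirits → 10.75% + 2.75% district = 13.5% → €1.59
Bottle of whiskey €73.68: beer, wine and spirits → 10.75% + 2.75% district = 13.5% → €9.95
Cookbook €33.66: books → 0% + 0% district = 0% → €0.00
Hard cider (6-pack) €12.91: beer, wine and spirits → 10.75% + 2.75% district = 13.5% → €1.74
Used textbook €87.61: books → 0% + 0% district = 0% → €0.00
Canvas tote bag €27.00: everything else → 10% + 3% district = 13% → €3.51
Building blocks set €24.73: toys → 6% + 1.75% district = 7.75% → €1.92
Total tax = €1.11 + €1.50 + €3.81 + €3.18 + €1.59 + €9.95 + €1.74 + €3.51 + €1.92 = €28.31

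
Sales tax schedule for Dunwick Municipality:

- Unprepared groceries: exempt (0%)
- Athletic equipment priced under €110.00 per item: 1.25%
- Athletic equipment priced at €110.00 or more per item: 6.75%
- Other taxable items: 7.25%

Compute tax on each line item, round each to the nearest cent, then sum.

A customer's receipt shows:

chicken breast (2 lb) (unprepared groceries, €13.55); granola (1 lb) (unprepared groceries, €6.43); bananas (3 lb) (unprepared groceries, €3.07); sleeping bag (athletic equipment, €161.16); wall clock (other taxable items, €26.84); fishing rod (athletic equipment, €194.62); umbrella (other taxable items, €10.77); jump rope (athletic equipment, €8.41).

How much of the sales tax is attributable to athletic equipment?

€24.13

Sleeping bag €161.16: athletic equipment, €110.00 or more → 6.75% → €10.88
Fishing rod €194.62: athletic equipment, €110.00 or more → 6.75% → €13.14
Jump rope €8.41: athletic equipment, under €110.00 → 1.25% → €0.11
Tax on athletic equipment = €10.88 + €13.14 + €0.11 = €24.13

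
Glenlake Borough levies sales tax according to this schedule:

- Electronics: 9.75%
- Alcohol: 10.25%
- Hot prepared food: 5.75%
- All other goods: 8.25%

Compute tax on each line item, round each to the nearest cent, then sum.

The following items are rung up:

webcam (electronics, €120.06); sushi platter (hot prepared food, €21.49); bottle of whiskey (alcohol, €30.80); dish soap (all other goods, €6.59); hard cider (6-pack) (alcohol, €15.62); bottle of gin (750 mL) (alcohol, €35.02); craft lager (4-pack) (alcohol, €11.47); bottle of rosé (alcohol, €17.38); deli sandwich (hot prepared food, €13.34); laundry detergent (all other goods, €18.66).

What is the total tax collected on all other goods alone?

Dish soap €6.59: all other goods → 8.25% → €0.54
Laundry detergent €18.66: all other goods → 8.25% → €1.54
Tax on all other goods = €0.54 + €1.54 = €2.08

€2.08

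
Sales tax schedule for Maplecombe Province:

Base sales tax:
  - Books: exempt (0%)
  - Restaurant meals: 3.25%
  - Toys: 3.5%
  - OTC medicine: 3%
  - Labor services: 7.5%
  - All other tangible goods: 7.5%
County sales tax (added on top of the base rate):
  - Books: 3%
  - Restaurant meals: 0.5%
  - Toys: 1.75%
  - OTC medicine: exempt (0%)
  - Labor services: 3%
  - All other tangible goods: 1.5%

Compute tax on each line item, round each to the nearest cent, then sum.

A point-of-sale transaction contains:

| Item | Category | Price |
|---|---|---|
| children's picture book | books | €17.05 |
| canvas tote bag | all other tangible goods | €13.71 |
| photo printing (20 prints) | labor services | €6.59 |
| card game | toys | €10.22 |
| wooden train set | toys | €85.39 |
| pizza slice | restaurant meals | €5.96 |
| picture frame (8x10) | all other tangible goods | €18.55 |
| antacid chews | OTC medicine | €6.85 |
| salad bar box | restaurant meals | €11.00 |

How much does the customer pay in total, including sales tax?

€185.28

Children's picture book €17.05: books → 0% + 3% county = 3% → €0.51
Canvas tote bag €13.71: all other tangible goods → 7.5% + 1.5% county = 9% → €1.23
Photo printing (20 prints) €6.59: labor services → 7.5% + 3% county = 10.5% → €0.69
Card game €10.22: toys → 3.5% + 1.75% county = 5.25% → €0.54
Wooden train set €85.39: toys → 3.5% + 1.75% county = 5.25% → €4.48
Pizza slice €5.96: restaurant meals → 3.25% + 0.5% county = 3.75% → €0.22
Picture frame (8x10) €18.55: all other tangible goods → 7.5% + 1.5% county = 9% → €1.67
Antacid chews €6.85: OTC medicine → 3% + 0% county = 3% → €0.21
Salad bar box €11.00: restaurant meals → 3.25% + 0.5% county = 3.75% → €0.41
Subtotal = €175.32; tax = €9.96; total due = €185.28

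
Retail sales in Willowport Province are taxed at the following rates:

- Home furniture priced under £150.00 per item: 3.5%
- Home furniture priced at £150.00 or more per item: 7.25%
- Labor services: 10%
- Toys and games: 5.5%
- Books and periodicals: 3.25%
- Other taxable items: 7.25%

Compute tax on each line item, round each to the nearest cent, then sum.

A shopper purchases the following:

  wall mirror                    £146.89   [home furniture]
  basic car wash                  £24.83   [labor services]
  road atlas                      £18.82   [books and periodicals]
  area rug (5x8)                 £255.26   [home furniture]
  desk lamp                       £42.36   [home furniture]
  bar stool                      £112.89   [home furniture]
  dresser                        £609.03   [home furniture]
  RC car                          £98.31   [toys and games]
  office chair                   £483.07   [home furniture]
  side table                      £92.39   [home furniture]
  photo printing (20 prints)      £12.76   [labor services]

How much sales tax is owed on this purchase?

Wall mirror £146.89: home furniture, under £150.00 → 3.5% → £5.14
Basic car wash £24.83: labor services → 10% → £2.48
Road atlas £18.82: books and periodicals → 3.25% → £0.61
Area rug (5x8) £255.26: home furniture, £150.00 or more → 7.25% → £18.51
Desk lamp £42.36: home furniture, under £150.00 → 3.5% → £1.48
Bar stool £112.89: home furniture, under £150.00 → 3.5% → £3.95
Dresser £609.03: home furniture, £150.00 or more → 7.25% → £44.15
RC car £98.31: toys and games → 5.5% → £5.41
Office chair £483.07: home furniture, £150.00 or more → 7.25% → £35.02
Side table £92.39: home furniture, under £150.00 → 3.5% → £3.23
Photo printing (20 prints) £12.76: labor services → 10% → £1.28
Total tax = £5.14 + £2.48 + £0.61 + £18.51 + £1.48 + £3.95 + £44.15 + £5.41 + £35.02 + £3.23 + £1.28 = £121.26

£121.26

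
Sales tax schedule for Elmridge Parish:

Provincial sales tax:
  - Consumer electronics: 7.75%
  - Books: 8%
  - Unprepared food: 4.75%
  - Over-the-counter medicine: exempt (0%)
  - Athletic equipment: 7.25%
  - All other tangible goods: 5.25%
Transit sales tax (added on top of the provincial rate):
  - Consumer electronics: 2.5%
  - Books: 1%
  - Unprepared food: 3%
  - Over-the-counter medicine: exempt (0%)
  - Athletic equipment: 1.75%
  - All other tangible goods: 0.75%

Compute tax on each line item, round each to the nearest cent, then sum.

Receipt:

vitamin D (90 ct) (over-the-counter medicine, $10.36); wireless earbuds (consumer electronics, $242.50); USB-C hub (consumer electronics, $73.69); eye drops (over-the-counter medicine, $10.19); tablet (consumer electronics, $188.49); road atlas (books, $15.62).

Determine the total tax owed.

$53.14

Vitamin D (90 ct) $10.36: over-the-counter medicine → 0% + 0% transit = 0% → $0.00
Wireless earbuds $242.50: consumer electronics → 7.75% + 2.5% transit = 10.25% → $24.86
USB-C hub $73.69: consumer electronics → 7.75% + 2.5% transit = 10.25% → $7.55
Eye drops $10.19: over-the-counter medicine → 0% + 0% transit = 0% → $0.00
Tablet $188.49: consumer electronics → 7.75% + 2.5% transit = 10.25% → $19.32
Road atlas $15.62: books → 8% + 1% transit = 9% → $1.41
Total tax = $24.86 + $7.55 + $19.32 + $1.41 = $53.14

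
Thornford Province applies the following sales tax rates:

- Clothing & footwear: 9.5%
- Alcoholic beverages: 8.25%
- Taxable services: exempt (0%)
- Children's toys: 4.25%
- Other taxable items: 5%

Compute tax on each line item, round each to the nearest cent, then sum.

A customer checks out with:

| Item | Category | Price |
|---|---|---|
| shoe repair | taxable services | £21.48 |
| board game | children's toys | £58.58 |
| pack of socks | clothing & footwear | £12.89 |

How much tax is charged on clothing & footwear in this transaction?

Pack of socks £12.89: clothing & footwear → 9.5% → £1.22
Tax on clothing & footwear = £1.22

£1.22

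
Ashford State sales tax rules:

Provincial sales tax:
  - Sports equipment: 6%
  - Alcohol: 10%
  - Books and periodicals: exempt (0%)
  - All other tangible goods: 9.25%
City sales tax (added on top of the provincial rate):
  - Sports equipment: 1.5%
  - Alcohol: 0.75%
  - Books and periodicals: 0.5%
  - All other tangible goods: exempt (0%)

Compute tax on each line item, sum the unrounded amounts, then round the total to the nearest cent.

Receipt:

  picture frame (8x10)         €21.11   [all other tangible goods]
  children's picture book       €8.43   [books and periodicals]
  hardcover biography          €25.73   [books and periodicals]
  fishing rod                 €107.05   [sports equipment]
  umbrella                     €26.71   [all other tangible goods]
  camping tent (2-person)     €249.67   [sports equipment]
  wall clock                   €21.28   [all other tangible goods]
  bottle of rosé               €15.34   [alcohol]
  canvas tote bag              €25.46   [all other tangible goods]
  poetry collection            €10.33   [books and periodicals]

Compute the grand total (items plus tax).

€548.48

Picture frame (8x10) €21.11: all other tangible goods → 9.25% + 0% city = 9.25% → €1.952675
Children's picture book €8.43: books and periodicals → 0% + 0.5% city = 0.5% → €0.04215
Hardcover biography €25.73: books and periodicals → 0% + 0.5% city = 0.5% → €0.12865
Fishing rod €107.05: sports equipment → 6% + 1.5% city = 7.5% → €8.02875
Umbrella €26.71: all other tangible goods → 9.25% + 0% city = 9.25% → €2.470675
Camping tent (2-person) €249.67: sports equipment → 6% + 1.5% city = 7.5% → €18.72525
Wall clock €21.28: all other tangible goods → 9.25% + 0% city = 9.25% → €1.9684
Bottle of rosé €15.34: alcohol → 10% + 0.75% city = 10.75% → €1.64905
Canvas tote bag €25.46: all other tangible goods → 9.25% + 0% city = 9.25% → €2.35505
Poetry collection €10.33: books and periodicals → 0% + 0.5% city = 0.5% → €0.05165
Subtotal = €511.11; unrounded tax = €37.3723 → €37.37; total due = €548.48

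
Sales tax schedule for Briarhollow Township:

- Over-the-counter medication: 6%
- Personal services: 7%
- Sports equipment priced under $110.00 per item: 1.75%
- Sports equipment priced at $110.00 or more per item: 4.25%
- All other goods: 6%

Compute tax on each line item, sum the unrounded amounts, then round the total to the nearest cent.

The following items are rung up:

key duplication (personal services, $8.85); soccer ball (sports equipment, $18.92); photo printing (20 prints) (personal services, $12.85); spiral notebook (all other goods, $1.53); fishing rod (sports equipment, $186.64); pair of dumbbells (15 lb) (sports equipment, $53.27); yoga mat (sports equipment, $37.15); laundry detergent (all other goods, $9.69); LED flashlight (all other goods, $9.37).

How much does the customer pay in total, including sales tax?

Key duplication $8.85: personal services → 7% → $0.6195
Soccer ball $18.92: sports equipment, under $110.00 → 1.75% → $0.3311
Photo printing (20 prints) $12.85: personal services → 7% → $0.8995
Spiral notebook $1.53: all other goods → 6% → $0.0918
Fishing rod $186.64: sports equipment, $110.00 or more → 4.25% → $7.9322
Pair of dumbbells (15 lb) $53.27: sports equipment, under $110.00 → 1.75% → $0.932225
Yoga mat $37.15: sports equipment, under $110.00 → 1.75% → $0.650125
Laundry detergent $9.69: all other goods → 6% → $0.5814
LED flashlight $9.37: all other goods → 6% → $0.5622
Subtotal = $338.27; unrounded tax = $12.60005 → $12.60; total due = $350.87

$350.87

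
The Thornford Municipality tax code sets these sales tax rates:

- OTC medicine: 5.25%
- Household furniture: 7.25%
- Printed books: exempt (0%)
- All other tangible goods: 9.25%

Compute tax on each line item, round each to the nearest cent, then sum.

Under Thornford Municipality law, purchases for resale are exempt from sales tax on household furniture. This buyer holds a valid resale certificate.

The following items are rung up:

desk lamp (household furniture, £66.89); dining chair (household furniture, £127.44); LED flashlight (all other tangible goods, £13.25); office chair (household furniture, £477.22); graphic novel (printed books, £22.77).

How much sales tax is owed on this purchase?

Desk lamp £66.89: household furniture, buyer-exempt → 0% → £0.00
Dining chair £127.44: household furniture, buyer-exempt → 0% → £0.00
LED flashlight £13.25: all other tangible goods → 9.25% → £1.23
Office chair £477.22: household furniture, buyer-exempt → 0% → £0.00
Graphic novel £22.77: printed books → 0% → £0.00
Total tax = £1.23

£1.23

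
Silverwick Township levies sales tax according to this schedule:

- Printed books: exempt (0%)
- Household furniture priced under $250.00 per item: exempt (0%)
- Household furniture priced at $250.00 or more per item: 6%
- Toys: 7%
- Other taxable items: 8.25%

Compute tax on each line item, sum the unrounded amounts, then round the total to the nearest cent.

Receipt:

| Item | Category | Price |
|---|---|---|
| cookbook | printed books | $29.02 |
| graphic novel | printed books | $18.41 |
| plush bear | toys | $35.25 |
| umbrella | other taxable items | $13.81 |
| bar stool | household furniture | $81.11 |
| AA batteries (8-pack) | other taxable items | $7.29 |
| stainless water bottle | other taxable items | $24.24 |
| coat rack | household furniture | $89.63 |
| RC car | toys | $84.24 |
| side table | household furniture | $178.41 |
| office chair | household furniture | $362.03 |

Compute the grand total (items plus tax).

$957.27

Cookbook $29.02: printed books → 0% → $0.00
Graphic novel $18.41: printed books → 0% → $0.00
Plush bear $35.25: toys → 7% → $2.4675
Umbrella $13.81: other taxable items → 8.25% → $1.139325
Bar stool $81.11: household furniture, under $250.00 → 0% → $0.00
AA batteries (8-pack) $7.29: other taxable items → 8.25% → $0.601425
Stainless water bottle $24.24: other taxable items → 8.25% → $1.9998
Coat rack $89.63: household furniture, under $250.00 → 0% → $0.00
RC car $84.24: toys → 7% → $5.8968
Side table $178.41: household furniture, under $250.00 → 0% → $0.00
Office chair $362.03: household furniture, $250.00 or more → 6% → $21.7218
Subtotal = $923.44; unrounded tax = $33.82665 → $33.83; total due = $957.27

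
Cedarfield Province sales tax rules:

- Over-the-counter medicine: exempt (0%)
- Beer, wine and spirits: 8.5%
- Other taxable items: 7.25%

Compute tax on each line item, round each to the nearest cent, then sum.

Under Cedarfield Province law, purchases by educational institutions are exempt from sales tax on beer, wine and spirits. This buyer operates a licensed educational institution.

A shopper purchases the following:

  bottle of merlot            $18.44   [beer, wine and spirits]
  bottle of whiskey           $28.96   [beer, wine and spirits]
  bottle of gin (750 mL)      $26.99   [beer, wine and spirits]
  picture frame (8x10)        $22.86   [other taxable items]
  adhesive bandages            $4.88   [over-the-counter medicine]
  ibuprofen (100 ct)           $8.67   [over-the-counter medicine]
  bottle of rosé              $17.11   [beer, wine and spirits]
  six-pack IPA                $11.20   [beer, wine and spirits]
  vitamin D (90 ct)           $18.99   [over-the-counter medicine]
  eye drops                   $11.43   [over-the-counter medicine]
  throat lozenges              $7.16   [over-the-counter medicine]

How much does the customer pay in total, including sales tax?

Bottle of merlot $18.44: beer, wine and spirits, buyer-exempt → 0% → $0.00
Bottle of whiskey $28.96: beer, wine and spirits, buyer-exempt → 0% → $0.00
Bottle of gin (750 mL) $26.99: beer, wine and spirits, buyer-exempt → 0% → $0.00
Picture frame (8x10) $22.86: other taxable items → 7.25% → $1.66
Adhesive bandages $4.88: over-the-counter medicine → 0% → $0.00
Ibuprofen (100 ct) $8.67: over-the-counter medicine → 0% → $0.00
Bottle of rosé $17.11: beer, wine and spirits, buyer-exempt → 0% → $0.00
Six-pack IPA $11.20: beer, wine and spirits, buyer-exempt → 0% → $0.00
Vitamin D (90 ct) $18.99: over-the-counter medicine → 0% → $0.00
Eye drops $11.43: over-the-counter medicine → 0% → $0.00
Throat lozenges $7.16: over-the-counter medicine → 0% → $0.00
Subtotal = $176.69; tax = $1.66; total due = $178.35

$178.35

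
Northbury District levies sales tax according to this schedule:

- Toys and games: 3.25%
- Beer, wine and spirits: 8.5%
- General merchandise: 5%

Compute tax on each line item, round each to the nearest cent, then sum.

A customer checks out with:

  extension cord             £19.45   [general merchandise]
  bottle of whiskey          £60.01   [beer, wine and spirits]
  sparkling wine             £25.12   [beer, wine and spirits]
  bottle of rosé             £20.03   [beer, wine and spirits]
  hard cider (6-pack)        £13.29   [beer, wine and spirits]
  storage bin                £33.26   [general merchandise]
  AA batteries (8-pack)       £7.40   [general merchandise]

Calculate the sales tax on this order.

£13.07

Extension cord £19.45: general merchandise → 5% → £0.97
Bottle of whiskey £60.01: beer, wine and spirits → 8.5% → £5.10
Sparkling wine £25.12: beer, wine and spirits → 8.5% → £2.14
Bottle of rosé £20.03: beer, wine and spirits → 8.5% → £1.70
Hard cider (6-pack) £13.29: beer, wine and spirits → 8.5% → £1.13
Storage bin £33.26: general merchandise → 5% → £1.66
AA batteries (8-pack) £7.40: general merchandise → 5% → £0.37
Total tax = £0.97 + £5.10 + £2.14 + £1.70 + £1.13 + £1.66 + £0.37 = £13.07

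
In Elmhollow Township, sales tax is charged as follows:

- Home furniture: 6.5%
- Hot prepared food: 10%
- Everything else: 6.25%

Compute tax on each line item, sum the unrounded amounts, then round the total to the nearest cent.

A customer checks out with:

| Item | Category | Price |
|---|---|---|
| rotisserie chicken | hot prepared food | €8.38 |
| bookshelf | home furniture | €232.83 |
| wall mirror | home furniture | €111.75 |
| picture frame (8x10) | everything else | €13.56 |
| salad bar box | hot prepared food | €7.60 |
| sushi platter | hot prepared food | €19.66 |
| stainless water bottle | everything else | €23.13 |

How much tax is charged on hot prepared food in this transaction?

€3.56

Rotisserie chicken €8.38: hot prepared food → 10% → €0.838
Salad bar box €7.60: hot prepared food → 10% → €0.76
Sushi platter €19.66: hot prepared food → 10% → €1.966
Tax on hot prepared food: unrounded sum = €3.564 → €3.56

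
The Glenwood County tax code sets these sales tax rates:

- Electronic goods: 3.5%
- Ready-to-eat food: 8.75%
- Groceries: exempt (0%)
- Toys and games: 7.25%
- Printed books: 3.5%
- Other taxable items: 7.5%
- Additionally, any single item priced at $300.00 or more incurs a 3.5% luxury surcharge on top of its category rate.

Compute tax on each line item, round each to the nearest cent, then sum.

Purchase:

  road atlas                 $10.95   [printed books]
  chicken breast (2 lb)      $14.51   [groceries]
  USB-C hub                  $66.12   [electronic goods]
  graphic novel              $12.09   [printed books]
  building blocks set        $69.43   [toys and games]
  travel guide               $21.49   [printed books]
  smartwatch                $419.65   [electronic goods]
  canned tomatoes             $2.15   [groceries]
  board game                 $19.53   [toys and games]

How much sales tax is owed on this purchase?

Road atlas $10.95: printed books → 3.5% → $0.38
Chicken breast (2 lb) $14.51: groceries → 0% → $0.00
USB-C hub $66.12: electronic goods → 3.5% → $2.31
Graphic novel $12.09: printed books → 3.5% → $0.42
Building blocks set $69.43: toys and games → 7.25% → $5.03
Travel guide $21.49: printed books → 3.5% → $0.75
Smartwatch $419.65: electronic goods → 3.5% + 3.5% surcharge = 7% → $29.38
Canned tomatoes $2.15: groceries → 0% → $0.00
Board game $19.53: toys and games → 7.25% → $1.42
Total tax = $0.38 + $2.31 + $0.42 + $5.03 + $0.75 + $29.38 + $1.42 = $39.69

$39.69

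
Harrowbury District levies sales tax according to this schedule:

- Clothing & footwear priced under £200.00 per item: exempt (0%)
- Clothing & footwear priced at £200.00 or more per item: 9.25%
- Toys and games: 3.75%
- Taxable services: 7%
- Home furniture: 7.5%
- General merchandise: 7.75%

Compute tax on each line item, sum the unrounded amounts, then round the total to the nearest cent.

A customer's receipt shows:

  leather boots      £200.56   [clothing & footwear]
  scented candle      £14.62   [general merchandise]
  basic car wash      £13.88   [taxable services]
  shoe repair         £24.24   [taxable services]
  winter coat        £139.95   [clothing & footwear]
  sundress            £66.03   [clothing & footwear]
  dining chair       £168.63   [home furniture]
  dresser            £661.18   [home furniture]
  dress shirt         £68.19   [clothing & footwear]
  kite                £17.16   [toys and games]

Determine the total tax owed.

Leather boots £200.56: clothing & footwear, £200.00 or more → 9.25% → £18.5518
Scented candle £14.62: general merchandise → 7.75% → £1.13305
Basic car wash £13.88: taxable services → 7% → £0.9716
Shoe repair £24.24: taxable services → 7% → £1.6968
Winter coat £139.95: clothing & footwear, under £200.00 → 0% → £0.00
Sundress £66.03: clothing & footwear, under £200.00 → 0% → £0.00
Dining chair £168.63: home furniture → 7.5% → £12.64725
Dresser £661.18: home furniture → 7.5% → £49.5885
Dress shirt £68.19: clothing & footwear, under £200.00 → 0% → £0.00
Kite £17.16: toys and games → 3.75% → £0.6435
Unrounded tax sum = £85.2325 → £85.23

£85.23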